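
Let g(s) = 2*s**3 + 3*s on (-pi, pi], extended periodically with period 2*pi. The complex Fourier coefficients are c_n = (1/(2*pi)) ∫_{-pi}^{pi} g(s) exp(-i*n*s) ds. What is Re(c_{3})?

0

Since g is real-valued, Re(c_{3}) = (1/(2*pi)) ∫_{-pi}^{pi} g(s) cos(3*s) ds = a_{3}/2.
(g is odd, so the integrand is odd over a symmetric interval and the integral vanishes.)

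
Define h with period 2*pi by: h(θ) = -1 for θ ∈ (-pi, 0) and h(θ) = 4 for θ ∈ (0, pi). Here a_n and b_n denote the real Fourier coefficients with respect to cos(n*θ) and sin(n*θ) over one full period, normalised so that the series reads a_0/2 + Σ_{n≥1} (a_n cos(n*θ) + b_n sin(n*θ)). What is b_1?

10/pi

b_1 = 1/pi ∫_{-pi}^{pi} h(θ) sin(θ) dθ.
Split the integral at the breakpoints.
Directly, an antiderivative of (-1) sin(θ) is cos(θ); evaluating from -pi to 0: ∫_{-pi}^{0} (-1) sin(θ) dθ = (1) - (-1) = 2.
Directly, an antiderivative of (4) sin(θ) is -4*cos(θ); evaluating from 0 to pi: ∫_{0}^{pi} (4) sin(θ) dθ = (4) - (-4) = 8.
Summing the pieces and multiplying by (1/pi) gives b_1 = 10/pi.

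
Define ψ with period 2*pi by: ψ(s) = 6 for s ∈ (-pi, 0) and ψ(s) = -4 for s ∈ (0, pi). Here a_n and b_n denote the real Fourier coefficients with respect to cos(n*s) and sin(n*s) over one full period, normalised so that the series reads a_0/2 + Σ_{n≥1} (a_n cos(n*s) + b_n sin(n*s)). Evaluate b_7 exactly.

-20/(7*pi)

b_7 = 1/pi ∫_{-pi}^{pi} ψ(s) sin(7*s) ds.
Split the integral at the breakpoints.
Directly, an antiderivative of (6) sin(7*s) is -6*cos(7*s)/7; evaluating from -pi to 0: ∫_{-pi}^{0} (6) sin(7*s) ds = (-6/7) - (6/7) = -12/7.
Directly, an antiderivative of (-4) sin(7*s) is 4*cos(7*s)/7; evaluating from 0 to pi: ∫_{0}^{pi} (-4) sin(7*s) ds = (-4/7) - (4/7) = -8/7.
Summing the pieces and multiplying by (1/pi) gives b_7 = -20/(7*pi).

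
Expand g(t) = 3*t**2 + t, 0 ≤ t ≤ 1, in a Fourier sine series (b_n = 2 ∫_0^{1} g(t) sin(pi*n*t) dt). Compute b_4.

-2/pi

b_4 = 2 ∫_0^{1} (3*t**2 + t) sin(4*pi*t) dt.
Integrating by parts twice (tabular method), an antiderivative of (3*t**2 + t) sin(4*pi*t) is -3*t**2*cos(4*pi*t)/(4*pi) + 3*t*sin(4*pi*t)/(8*pi**2) - t*cos(4*pi*t)/(4*pi) + sin(4*pi*t)/(16*pi**2) + 3*cos(4*pi*t)/(32*pi**3); evaluating from 0 to 1: ∫_{0}^{1} (3*t**2 + t) sin(4*pi*t) dt = ((3/32 - pi**2)/pi**3) - (3/(32*pi**3)) = -1/pi.
Hence b_4 = 2·(-1/pi) = -2/pi.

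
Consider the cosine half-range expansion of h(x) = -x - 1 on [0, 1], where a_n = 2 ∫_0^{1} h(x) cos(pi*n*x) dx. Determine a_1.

4/pi**2

a_1 = 2 ∫_0^{1} (-x - 1) cos(pi*x) dx.
Integrating by parts (boundary term plus one more integral), an antiderivative of (-x - 1) cos(pi*x) is -x*sin(pi*x)/pi - sin(pi*x)/pi - cos(pi*x)/pi**2; evaluating from 0 to 1: ∫_{0}^{1} (-x - 1) cos(pi*x) dx = (pi**(-2)) - (-1/pi**2) = 2/pi**2.
Hence a_1 = 2·(2/pi**2) = 4/pi**2.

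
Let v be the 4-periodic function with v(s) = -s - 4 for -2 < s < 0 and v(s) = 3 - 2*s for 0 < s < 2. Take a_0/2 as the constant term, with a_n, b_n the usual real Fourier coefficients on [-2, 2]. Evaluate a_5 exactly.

a_5 = 1/2 ∫_{-2}^{2} v(s) cos(5*pi*s/2) ds.
Split the integral at the breakpoints.
Integrating by parts (boundary term plus one more integral), an antiderivative of (-s - 4) cos(5*pi*s/2) is -2*s*sin(5*pi*s/2)/(5*pi) - 8*sin(5*pi*s/2)/(5*pi) - 4*cos(5*pi*s/2)/(25*pi**2); evaluating from -2 to 0: ∫_{-2}^{0} (-s - 4) cos(5*pi*s/2) ds = (-4/(25*pi**2)) - (4/(25*pi**2)) = -8/(25*pi**2).
Integrating by parts (boundary term plus one more integral), an antiderivative of (3 - 2*s) cos(5*pi*s/2) is -4*s*sin(5*pi*s/2)/(5*pi) + 6*sin(5*pi*s/2)/(5*pi) - 8*cos(5*pi*s/2)/(25*pi**2); evaluating from 0 to 2: ∫_{0}^{2} (3 - 2*s) cos(5*pi*s/2) ds = (8/(25*pi**2)) - (-8/(25*pi**2)) = 16/(25*pi**2).
Summing the pieces and multiplying by (1/2) gives a_5 = 4/(25*pi**2).

4/(25*pi**2)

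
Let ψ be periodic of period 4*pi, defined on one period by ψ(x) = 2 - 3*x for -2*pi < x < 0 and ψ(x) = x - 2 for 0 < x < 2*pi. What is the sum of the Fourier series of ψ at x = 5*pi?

x = 5*pi differs from x = pi by 1 full period(s), and the series is 4*pi-periodic.
ψ is continuous at x = pi with value -2 + pi, so the series converges to -2 + pi there.

-2 + pi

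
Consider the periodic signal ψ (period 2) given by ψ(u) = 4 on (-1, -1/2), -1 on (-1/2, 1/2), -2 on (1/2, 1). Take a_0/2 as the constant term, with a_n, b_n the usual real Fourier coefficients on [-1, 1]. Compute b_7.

b_7 = ∫_{-1}^{1} ψ(u) sin(7*pi*u) du.
Split the integral at the breakpoints.
Directly, an antiderivative of (4) sin(7*pi*u) is -4*cos(7*pi*u)/(7*pi); evaluating from -1 to -1/2: ∫_{-1}^{-1/2} (4) sin(7*pi*u) du = (0) - (4/(7*pi)) = -4/(7*pi).
Directly, an antiderivative of (-1) sin(7*pi*u) is cos(7*pi*u)/(7*pi); evaluating from -1/2 to 1/2: ∫_{-1/2}^{1/2} (-1) sin(7*pi*u) du = (0) - (0) = 0.
Directly, an antiderivative of (-2) sin(7*pi*u) is 2*cos(7*pi*u)/(7*pi); evaluating from 1/2 to 1: ∫_{1/2}^{1} (-2) sin(7*pi*u) du = (-2/(7*pi)) - (0) = -2/(7*pi).
Summing the pieces gives b_7 = -6/(7*pi).

-6/(7*pi)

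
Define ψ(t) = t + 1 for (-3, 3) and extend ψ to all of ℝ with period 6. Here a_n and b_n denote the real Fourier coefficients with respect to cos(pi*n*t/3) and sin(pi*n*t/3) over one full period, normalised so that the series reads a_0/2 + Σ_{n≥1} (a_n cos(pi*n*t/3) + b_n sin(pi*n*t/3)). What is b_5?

b_5 = 1/3 ∫_{-3}^{3} ψ(t) sin(5*pi*t/3) dt.
Integrating by parts (boundary term plus one more integral), an antiderivative of (t + 1) sin(5*pi*t/3) is -3*t*cos(5*pi*t/3)/(5*pi) + 9*sin(5*pi*t/3)/(25*pi**2) - 3*cos(5*pi*t/3)/(5*pi); evaluating from -3 to 3: ∫_{-3}^{3} (t + 1) sin(5*pi*t/3) dt = (12/(5*pi)) - (-6/(5*pi)) = 18/(5*pi).
Hence b_5 = (1/3)·(18/(5*pi)) = 6/(5*pi).

6/(5*pi)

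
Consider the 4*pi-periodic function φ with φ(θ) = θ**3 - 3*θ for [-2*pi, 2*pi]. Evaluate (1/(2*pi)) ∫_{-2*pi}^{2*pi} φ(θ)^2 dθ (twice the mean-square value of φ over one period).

8*pi**2*(-168*pi**2 + 105 + 80*pi**4)/35

(1/(2*pi)) ∫_{-2*pi}^{2*pi} φ(θ)^2 dθ = (1/(2*pi)) · (16*pi**3*(-168*pi**2 + 105 + 80*pi**4)/35) = 8*pi**2*(-168*pi**2 + 105 + 80*pi**4)/35.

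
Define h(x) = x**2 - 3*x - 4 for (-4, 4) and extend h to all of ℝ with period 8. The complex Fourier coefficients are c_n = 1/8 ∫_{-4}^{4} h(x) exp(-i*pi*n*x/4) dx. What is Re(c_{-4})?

2/pi**2

Since h is real-valued, Re(c_{-4}) = 1/8 ∫_{-4}^{4} h(x) cos(-pi*x) dx = a_{4}/2.
Integrating by parts twice (tabular method), an antiderivative of (x**2 - 3*x - 4) cos(-pi*x) is x**2*sin(pi*x)/pi - 3*x*sin(pi*x)/pi + 2*x*cos(pi*x)/pi**2 - 4*sin(pi*x)/pi - 2*sin(pi*x)/pi**3 - 3*cos(pi*x)/pi**2; evaluating from -4 to 4: ∫_{-4}^{4} (x**2 - 3*x - 4) cos(-pi*x) dx = (5/pi**2) - (-11/pi**2) = 16/pi**2.
Hence Re(c_{-4}) = (1/8)·(16/pi**2) = 2/pi**2.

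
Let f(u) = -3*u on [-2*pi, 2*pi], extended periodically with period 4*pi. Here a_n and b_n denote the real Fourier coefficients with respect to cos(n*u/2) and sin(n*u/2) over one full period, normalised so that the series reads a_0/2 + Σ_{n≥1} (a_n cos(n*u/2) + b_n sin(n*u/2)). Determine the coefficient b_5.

-12/5

b_5 = (1/(2*pi)) ∫_{-2*pi}^{2*pi} f(u) sin(5*u/2) du.
f is odd and sin(5*u/2) is odd, so the integrand is even and b_5 = 1/pi ∫_0^{2*pi} f(u) sin(5*u/2) du.
Integrating by parts (boundary term plus one more integral), an antiderivative of (-3*u) sin(5*u/2) is 6*u*cos(5*u/2)/5 - 12*sin(5*u/2)/25; evaluating from 0 to 2*pi: ∫_{0}^{2*pi} (-3*u) sin(5*u/2) du = (-12*pi/5) - (0) = -12*pi/5.
Hence b_5 = (1/pi)·(-12*pi/5) = -12/5.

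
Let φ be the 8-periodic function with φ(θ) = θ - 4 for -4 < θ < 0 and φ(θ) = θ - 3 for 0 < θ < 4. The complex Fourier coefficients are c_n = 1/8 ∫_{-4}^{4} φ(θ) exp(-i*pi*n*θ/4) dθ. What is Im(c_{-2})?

Since φ is real-valued, Im(c_{-2}) = -1/8 ∫_{-4}^{4} φ(θ) sin(-pi*θ/2) dθ = b_{2}/2.
Split the integral at the breakpoints.
Integrating by parts (boundary term plus one more integral), an antiderivative of (θ - 4) sin(-pi*θ/2) is 2*θ*cos(pi*θ/2)/pi - 4*sin(pi*θ/2)/pi**2 - 8*cos(pi*θ/2)/pi; evaluating from -4 to 0: ∫_{-4}^{0} (θ - 4) sin(-pi*θ/2) dθ = (-8/pi) - (-16/pi) = 8/pi.
Integrating by parts (boundary term plus one more integral), an antiderivative of (θ - 3) sin(-pi*θ/2) is 2*θ*cos(pi*θ/2)/pi - 4*sin(pi*θ/2)/pi**2 - 6*cos(pi*θ/2)/pi; evaluating from 0 to 4: ∫_{0}^{4} (θ - 3) sin(-pi*θ/2) dθ = (2/pi) - (-6/pi) = 8/pi.
So ∫_{-4}^{4} φ(θ) sin(-pi*θ/2) dθ = 16/pi.
Hence Im(c_{-2}) = (-1/8)·(16/pi) = -2/pi.

-2/pi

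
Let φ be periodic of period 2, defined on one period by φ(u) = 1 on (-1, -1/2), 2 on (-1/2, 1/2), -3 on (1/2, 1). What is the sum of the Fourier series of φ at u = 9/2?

u = 9/2 differs from u = 1/2 by 2 full period(s), and the series is 2-periodic.
At u = 1/2 the one-sided limits are φ(1/2^-) = 2 and φ(1/2^+) = -3.
By Dirichlet's theorem the series converges to their average, [(2) + (-3)]/2 = -1/2.

-1/2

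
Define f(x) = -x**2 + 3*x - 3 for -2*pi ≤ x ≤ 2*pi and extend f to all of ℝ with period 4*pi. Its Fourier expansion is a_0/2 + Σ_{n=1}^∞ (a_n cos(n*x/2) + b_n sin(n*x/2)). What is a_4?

-1

a_4 = (1/(2*pi)) ∫_{-2*pi}^{2*pi} f(x) cos(2*x) dx.
Integrating by parts twice (tabular method), an antiderivative of (-x**2 + 3*x - 3) cos(2*x) is -x**2*sin(2*x)/2 + 3*x*sin(2*x)/2 - x*cos(2*x)/2 - 5*sin(2*x)/4 + 3*cos(2*x)/4; evaluating from -2*pi to 2*pi: ∫_{-2*pi}^{2*pi} (-x**2 + 3*x - 3) cos(2*x) dx = (3/4 - pi) - (3/4 + pi) = -2*pi.
Hence a_4 = (1/(2*pi))·(-2*pi) = -1.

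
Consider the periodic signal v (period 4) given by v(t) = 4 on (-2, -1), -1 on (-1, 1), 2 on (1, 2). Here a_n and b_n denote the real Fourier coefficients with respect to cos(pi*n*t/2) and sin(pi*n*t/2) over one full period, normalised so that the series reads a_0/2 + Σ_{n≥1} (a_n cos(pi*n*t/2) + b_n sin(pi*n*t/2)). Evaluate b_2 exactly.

b_2 = 1/2 ∫_{-2}^{2} v(t) sin(pi*t) dt.
Split the integral at the breakpoints.
Directly, an antiderivative of (4) sin(pi*t) is -4*cos(pi*t)/pi; evaluating from -2 to -1: ∫_{-2}^{-1} (4) sin(pi*t) dt = (4/pi) - (-4/pi) = 8/pi.
Directly, an antiderivative of (-1) sin(pi*t) is cos(pi*t)/pi; evaluating from -1 to 1: ∫_{-1}^{1} (-1) sin(pi*t) dt = (-1/pi) - (-1/pi) = 0.
Directly, an antiderivative of (2) sin(pi*t) is -2*cos(pi*t)/pi; evaluating from 1 to 2: ∫_{1}^{2} (2) sin(pi*t) dt = (-2/pi) - (2/pi) = -4/pi.
Summing the pieces and multiplying by (1/2) gives b_2 = 2/pi.

2/pi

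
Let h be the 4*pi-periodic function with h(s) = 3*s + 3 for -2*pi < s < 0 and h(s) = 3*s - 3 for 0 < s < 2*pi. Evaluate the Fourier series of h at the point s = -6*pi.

s = -6*pi differs from s = 2*pi by -2 full period(s), and the series is 4*pi-periodic.
At s = 2*pi the one-sided limits are h(2*pi^-) = -3 + 6*pi and h(2*pi^+) = 3 - 6*pi.
By Dirichlet's theorem the series converges to their average, [(-3 + 6*pi) + (3 - 6*pi)]/2 = 0.

0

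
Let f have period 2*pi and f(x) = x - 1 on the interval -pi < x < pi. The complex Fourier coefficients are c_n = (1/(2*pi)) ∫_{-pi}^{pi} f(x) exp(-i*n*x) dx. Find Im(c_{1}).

Since f is real-valued, Im(c_{1}) = -(1/(2*pi)) ∫_{-pi}^{pi} f(x) sin(x) dx = -b_{1}/2.
Integrating by parts (boundary term plus one more integral), an antiderivative of (x - 1) sin(x) is -x*cos(x) + sin(x) + cos(x); evaluating from -pi to pi: ∫_{-pi}^{pi} (x - 1) sin(x) dx = (-1 + pi) - (-pi - 1) = 2*pi.
Hence Im(c_{1}) = (-1/(2*pi))·(2*pi) = -1.

-1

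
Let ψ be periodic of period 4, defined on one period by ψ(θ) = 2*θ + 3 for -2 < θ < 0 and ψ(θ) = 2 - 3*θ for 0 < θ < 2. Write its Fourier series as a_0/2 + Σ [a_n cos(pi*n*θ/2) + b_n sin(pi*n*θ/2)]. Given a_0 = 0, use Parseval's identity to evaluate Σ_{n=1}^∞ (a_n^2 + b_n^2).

19/3

Parseval: a_0^2/2 + Σ_{n≥1} (a_n^2+b_n^2) = 1/2 ∫_{-2}^{2} ψ(θ)^2 dθ = 19/3.
Subtract a_0^2/2 = 0: Σ (a_n^2+b_n^2) = 19/3.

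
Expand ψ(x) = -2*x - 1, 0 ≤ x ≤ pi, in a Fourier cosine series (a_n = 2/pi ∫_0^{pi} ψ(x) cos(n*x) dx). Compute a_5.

a_5 = 2/pi ∫_0^{pi} (-2*x - 1) cos(5*x) dx.
Integrating by parts (boundary term plus one more integral), an antiderivative of (-2*x - 1) cos(5*x) is -2*x*sin(5*x)/5 - sin(5*x)/5 - 2*cos(5*x)/25; evaluating from 0 to pi: ∫_{0}^{pi} (-2*x - 1) cos(5*x) dx = (2/25) - (-2/25) = 4/25.
Hence a_5 = (2/pi)·(4/25) = 8/(25*pi).

8/(25*pi)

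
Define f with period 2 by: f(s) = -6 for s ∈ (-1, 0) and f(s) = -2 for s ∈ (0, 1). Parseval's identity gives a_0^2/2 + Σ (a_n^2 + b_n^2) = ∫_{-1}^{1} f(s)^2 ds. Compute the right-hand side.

40

∫_{-1}^{1} f(s)^2 ds = 40.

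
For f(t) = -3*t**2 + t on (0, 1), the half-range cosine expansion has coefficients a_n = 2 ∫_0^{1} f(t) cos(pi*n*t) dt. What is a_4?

-3/(4*pi**2)

a_4 = 2 ∫_0^{1} (-3*t**2 + t) cos(4*pi*t) dt.
Integrating by parts twice (tabular method), an antiderivative of (-3*t**2 + t) cos(4*pi*t) is -3*t**2*sin(4*pi*t)/(4*pi) + t*sin(4*pi*t)/(4*pi) - 3*t*cos(4*pi*t)/(8*pi**2) + 3*sin(4*pi*t)/(32*pi**3) + cos(4*pi*t)/(16*pi**2); evaluating from 0 to 1: ∫_{0}^{1} (-3*t**2 + t) cos(4*pi*t) dt = (-5/(16*pi**2)) - (1/(16*pi**2)) = -3/(8*pi**2).
Hence a_4 = 2·(-3/(8*pi**2)) = -3/(4*pi**2).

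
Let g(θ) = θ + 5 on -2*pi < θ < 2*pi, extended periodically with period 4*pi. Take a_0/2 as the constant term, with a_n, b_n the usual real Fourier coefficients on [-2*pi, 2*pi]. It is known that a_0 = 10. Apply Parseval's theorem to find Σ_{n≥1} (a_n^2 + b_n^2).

Parseval: a_0^2/2 + Σ_{n≥1} (a_n^2+b_n^2) = (1/(2*pi)) ∫_{-2*pi}^{2*pi} g(θ)^2 dθ = 8*pi**2/3 + 50.
Subtract a_0^2/2 = 50: Σ (a_n^2+b_n^2) = 8*pi**2/3.

8*pi**2/3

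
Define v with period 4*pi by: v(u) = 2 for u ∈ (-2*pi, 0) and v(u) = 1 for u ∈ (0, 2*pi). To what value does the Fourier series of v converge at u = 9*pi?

1

u = 9*pi differs from u = pi by 2 full period(s), and the series is 4*pi-periodic.
v is continuous at u = pi with value 1, so the series converges to 1 there.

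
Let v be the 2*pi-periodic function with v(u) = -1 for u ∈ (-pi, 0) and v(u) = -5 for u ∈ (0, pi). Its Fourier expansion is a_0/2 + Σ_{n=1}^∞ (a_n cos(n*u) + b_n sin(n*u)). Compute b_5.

-8/(5*pi)

b_5 = 1/pi ∫_{-pi}^{pi} v(u) sin(5*u) du.
Split the integral at the breakpoints.
Directly, an antiderivative of (-1) sin(5*u) is cos(5*u)/5; evaluating from -pi to 0: ∫_{-pi}^{0} (-1) sin(5*u) du = (1/5) - (-1/5) = 2/5.
Directly, an antiderivative of (-5) sin(5*u) is cos(5*u); evaluating from 0 to pi: ∫_{0}^{pi} (-5) sin(5*u) du = (-1) - (1) = -2.
Summing the pieces and multiplying by (1/pi) gives b_5 = -8/(5*pi).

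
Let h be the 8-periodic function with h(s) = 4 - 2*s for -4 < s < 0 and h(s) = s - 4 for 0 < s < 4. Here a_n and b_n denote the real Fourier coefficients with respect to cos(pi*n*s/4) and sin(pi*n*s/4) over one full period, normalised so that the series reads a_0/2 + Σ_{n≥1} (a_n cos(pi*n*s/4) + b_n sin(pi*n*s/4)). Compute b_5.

b_5 = 1/4 ∫_{-4}^{4} h(s) sin(5*pi*s/4) ds.
Split the integral at the breakpoints.
Integrating by parts (boundary term plus one more integral), an antiderivative of (4 - 2*s) sin(5*pi*s/4) is 8*s*cos(5*pi*s/4)/(5*pi) - 32*sin(5*pi*s/4)/(25*pi**2) - 16*cos(5*pi*s/4)/(5*pi); evaluating from -4 to 0: ∫_{-4}^{0} (4 - 2*s) sin(5*pi*s/4) ds = (-16/(5*pi)) - (48/(5*pi)) = -64/(5*pi).
Integrating by parts (boundary term plus one more integral), an antiderivative of (s - 4) sin(5*pi*s/4) is -4*s*cos(5*pi*s/4)/(5*pi) + 16*sin(5*pi*s/4)/(25*pi**2) + 16*cos(5*pi*s/4)/(5*pi); evaluating from 0 to 4: ∫_{0}^{4} (s - 4) sin(5*pi*s/4) ds = (0) - (16/(5*pi)) = -16/(5*pi).
Summing the pieces and multiplying by (1/4) gives b_5 = -4/pi.

-4/pi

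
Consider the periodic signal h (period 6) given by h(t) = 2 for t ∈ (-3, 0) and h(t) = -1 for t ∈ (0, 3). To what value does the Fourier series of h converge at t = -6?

1/2

t = -6 differs from t = 0 by -1 full period(s), and the series is 6-periodic.
At t = 0 the one-sided limits are h(0^-) = 2 and h(0^+) = -1.
By Dirichlet's theorem the series converges to their average, [(2) + (-1)]/2 = 1/2.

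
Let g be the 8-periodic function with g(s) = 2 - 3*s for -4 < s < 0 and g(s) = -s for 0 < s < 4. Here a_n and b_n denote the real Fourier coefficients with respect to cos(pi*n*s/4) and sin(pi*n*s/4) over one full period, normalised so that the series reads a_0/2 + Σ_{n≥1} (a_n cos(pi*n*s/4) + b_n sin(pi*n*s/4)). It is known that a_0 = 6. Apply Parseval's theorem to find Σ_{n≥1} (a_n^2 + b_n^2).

Parseval: a_0^2/2 + Σ_{n≥1} (a_n^2+b_n^2) = 1/4 ∫_{-4}^{4} g(s)^2 ds = 244/3.
Subtract a_0^2/2 = 18: Σ (a_n^2+b_n^2) = 190/3.

190/3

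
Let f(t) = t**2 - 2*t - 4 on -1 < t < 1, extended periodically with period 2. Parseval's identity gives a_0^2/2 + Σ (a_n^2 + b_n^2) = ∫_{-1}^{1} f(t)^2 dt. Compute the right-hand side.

∫_{-1}^{1} f(t)^2 dt = 446/15.

446/15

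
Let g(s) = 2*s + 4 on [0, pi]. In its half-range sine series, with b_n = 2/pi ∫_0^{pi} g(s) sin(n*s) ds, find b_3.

b_3 = 2/pi ∫_0^{pi} (2*s + 4) sin(3*s) ds.
Integrating by parts (boundary term plus one more integral), an antiderivative of (2*s + 4) sin(3*s) is -2*s*cos(3*s)/3 + 2*sin(3*s)/9 - 4*cos(3*s)/3; evaluating from 0 to pi: ∫_{0}^{pi} (2*s + 4) sin(3*s) ds = (4/3 + 2*pi/3) - (-4/3) = 2*pi/3 + 8/3.
Hence b_3 = (2/pi)·(2*pi/3 + 8/3) = 4*(pi + 4)/(3*pi).

4*(pi + 4)/(3*pi)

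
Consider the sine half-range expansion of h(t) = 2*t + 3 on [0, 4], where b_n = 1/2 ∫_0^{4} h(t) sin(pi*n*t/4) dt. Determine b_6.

b_6 = 1/2 ∫_0^{4} (2*t + 3) sin(3*pi*t/2) dt.
Integrating by parts (boundary term plus one more integral), an antiderivative of (2*t + 3) sin(3*pi*t/2) is -4*t*cos(3*pi*t/2)/(3*pi) + 8*sin(3*pi*t/2)/(9*pi**2) - 2*cos(3*pi*t/2)/pi; evaluating from 0 to 4: ∫_{0}^{4} (2*t + 3) sin(3*pi*t/2) dt = (-22/(3*pi)) - (-2/pi) = -16/(3*pi).
Hence b_6 = (1/2)·(-16/(3*pi)) = -8/(3*pi).

-8/(3*pi)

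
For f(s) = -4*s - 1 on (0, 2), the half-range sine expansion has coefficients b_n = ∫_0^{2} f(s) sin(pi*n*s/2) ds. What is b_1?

b_1 = ∫_0^{2} (-4*s - 1) sin(pi*s/2) ds.
Integrating by parts (boundary term plus one more integral), an antiderivative of (-4*s - 1) sin(pi*s/2) is 8*s*cos(pi*s/2)/pi - 16*sin(pi*s/2)/pi**2 + 2*cos(pi*s/2)/pi; evaluating from 0 to 2: ∫_{0}^{2} (-4*s - 1) sin(pi*s/2) ds = (-18/pi) - (2/pi) = -20/pi.
Hence b_1 = -20/pi.

-20/pi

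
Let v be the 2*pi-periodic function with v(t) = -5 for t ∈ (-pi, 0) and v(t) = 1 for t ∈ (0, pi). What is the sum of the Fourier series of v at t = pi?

-2

At t = pi the one-sided limits are v(pi^-) = 1 and v(pi^+) = -5.
By Dirichlet's theorem the series converges to their average, [(1) + (-5)]/2 = -2.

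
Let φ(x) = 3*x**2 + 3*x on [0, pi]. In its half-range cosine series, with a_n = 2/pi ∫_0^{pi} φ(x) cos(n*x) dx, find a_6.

1/3

a_6 = 2/pi ∫_0^{pi} (3*x**2 + 3*x) cos(6*x) dx.
Integrating by parts twice (tabular method), an antiderivative of (3*x**2 + 3*x) cos(6*x) is x**2*sin(6*x)/2 + x*sin(6*x)/2 + x*cos(6*x)/6 - sin(6*x)/36 + cos(6*x)/12; evaluating from 0 to pi: ∫_{0}^{pi} (3*x**2 + 3*x) cos(6*x) dx = (1/12 + pi/6) - (1/12) = pi/6.
Hence a_6 = (2/pi)·(pi/6) = 1/3.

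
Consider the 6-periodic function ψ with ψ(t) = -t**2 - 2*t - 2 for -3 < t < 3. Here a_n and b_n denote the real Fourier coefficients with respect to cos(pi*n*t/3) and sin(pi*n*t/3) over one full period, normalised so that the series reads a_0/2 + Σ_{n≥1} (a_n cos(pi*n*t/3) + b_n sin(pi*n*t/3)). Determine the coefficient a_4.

-9/(4*pi**2)

a_4 = 1/3 ∫_{-3}^{3} ψ(t) cos(4*pi*t/3) dt.
Integrating by parts twice (tabular method), an antiderivative of (-t**2 - 2*t - 2) cos(4*pi*t/3) is -3*t**2*sin(4*pi*t/3)/(4*pi) - 3*t*sin(4*pi*t/3)/(2*pi) - 9*t*cos(4*pi*t/3)/(8*pi**2) - 3*sin(4*pi*t/3)/(2*pi) + 27*sin(4*pi*t/3)/(32*pi**3) - 9*cos(4*pi*t/3)/(8*pi**2); evaluating from -3 to 3: ∫_{-3}^{3} (-t**2 - 2*t - 2) cos(4*pi*t/3) dt = (-9/(2*pi**2)) - (9/(4*pi**2)) = -27/(4*pi**2).
Hence a_4 = (1/3)·(-27/(4*pi**2)) = -9/(4*pi**2).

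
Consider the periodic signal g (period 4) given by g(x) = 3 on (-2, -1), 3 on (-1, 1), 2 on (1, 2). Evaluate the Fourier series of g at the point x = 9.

5/2

x = 9 differs from x = 1 by 2 full period(s), and the series is 4-periodic.
At x = 1 the one-sided limits are g(1^-) = 3 and g(1^+) = 2.
By Dirichlet's theorem the series converges to their average, [(3) + (2)]/2 = 5/2.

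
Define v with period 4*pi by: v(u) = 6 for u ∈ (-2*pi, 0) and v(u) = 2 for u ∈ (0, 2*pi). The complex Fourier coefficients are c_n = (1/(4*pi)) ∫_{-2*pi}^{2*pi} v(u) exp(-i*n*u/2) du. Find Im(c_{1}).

4/pi

Since v is real-valued, Im(c_{1}) = -(1/(4*pi)) ∫_{-2*pi}^{2*pi} v(u) sin(u/2) du = -b_{1}/2.
Split the integral at the breakpoints.
Directly, an antiderivative of (6) sin(u/2) is -12*cos(u/2); evaluating from -2*pi to 0: ∫_{-2*pi}^{0} (6) sin(u/2) du = (-12) - (12) = -24.
Directly, an antiderivative of (2) sin(u/2) is -4*cos(u/2); evaluating from 0 to 2*pi: ∫_{0}^{2*pi} (2) sin(u/2) du = (4) - (-4) = 8.
So ∫_{-2*pi}^{2*pi} v(u) sin(u/2) du = -16.
Hence Im(c_{1}) = (-1/(4*pi))·(-16) = 4/pi.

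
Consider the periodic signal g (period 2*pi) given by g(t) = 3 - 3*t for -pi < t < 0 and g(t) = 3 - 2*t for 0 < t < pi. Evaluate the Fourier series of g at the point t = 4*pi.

t = 4*pi differs from t = 0 by 2 full period(s), and the series is 2*pi-periodic.
g is continuous at t = 0 with value 3, so the series converges to 3 there.

3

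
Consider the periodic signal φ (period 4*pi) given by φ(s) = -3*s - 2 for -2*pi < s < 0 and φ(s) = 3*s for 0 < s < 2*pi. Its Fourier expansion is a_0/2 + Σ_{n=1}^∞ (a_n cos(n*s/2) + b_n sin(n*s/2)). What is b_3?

4/(3*pi)

b_3 = (1/(2*pi)) ∫_{-2*pi}^{2*pi} φ(s) sin(3*s/2) ds.
Split the integral at the breakpoints.
Integrating by parts (boundary term plus one more integral), an antiderivative of (-3*s - 2) sin(3*s/2) is 2*s*cos(3*s/2) - 4*sin(3*s/2)/3 + 4*cos(3*s/2)/3; evaluating from -2*pi to 0: ∫_{-2*pi}^{0} (-3*s - 2) sin(3*s/2) ds = (4/3) - (-4/3 + 4*pi) = 8/3 - 4*pi.
Integrating by parts (boundary term plus one more integral), an antiderivative of (3*s) sin(3*s/2) is -2*s*cos(3*s/2) + 4*sin(3*s/2)/3; evaluating from 0 to 2*pi: ∫_{0}^{2*pi} (3*s) sin(3*s/2) ds = (4*pi) - (0) = 4*pi.
Summing the pieces and multiplying by (1/(2*pi)) gives b_3 = 4/(3*pi).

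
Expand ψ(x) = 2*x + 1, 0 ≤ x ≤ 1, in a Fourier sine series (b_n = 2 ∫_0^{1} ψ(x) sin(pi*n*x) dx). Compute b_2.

b_2 = 2 ∫_0^{1} (2*x + 1) sin(2*pi*x) dx.
Integrating by parts (boundary term plus one more integral), an antiderivative of (2*x + 1) sin(2*pi*x) is -x*cos(2*pi*x)/pi + sin(2*pi*x)/(2*pi**2) - cos(2*pi*x)/(2*pi); evaluating from 0 to 1: ∫_{0}^{1} (2*x + 1) sin(2*pi*x) dx = (-3/(2*pi)) - (-1/(2*pi)) = -1/pi.
Hence b_2 = 2·(-1/pi) = -2/pi.

-2/pi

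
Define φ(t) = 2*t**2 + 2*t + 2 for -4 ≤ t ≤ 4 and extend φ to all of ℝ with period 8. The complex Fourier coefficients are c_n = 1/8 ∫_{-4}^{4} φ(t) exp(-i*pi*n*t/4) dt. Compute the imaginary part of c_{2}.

Since φ is real-valued, Im(c_{2}) = -1/8 ∫_{-4}^{4} φ(t) sin(pi*t/2) dt = -b_{2}/2.
Integrating by parts twice (tabular method), an antiderivative of (2*t**2 + 2*t + 2) sin(pi*t/2) is -4*t**2*cos(pi*t/2)/pi + 16*t*sin(pi*t/2)/pi**2 - 4*t*cos(pi*t/2)/pi + 8*sin(pi*t/2)/pi**2 - 4*cos(pi*t/2)/pi + 32*cos(pi*t/2)/pi**3; evaluating from -4 to 4: ∫_{-4}^{4} (2*t**2 + 2*t + 2) sin(pi*t/2) dt = (-84/pi + 32/pi**3) - (-52/pi + 32/pi**3) = -32/pi.
Hence Im(c_{2}) = (-1/8)·(-32/pi) = 4/pi.

4/pi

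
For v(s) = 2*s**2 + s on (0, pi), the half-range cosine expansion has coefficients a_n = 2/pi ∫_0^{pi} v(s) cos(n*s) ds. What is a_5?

a_5 = 2/pi ∫_0^{pi} (2*s**2 + s) cos(5*s) ds.
Integrating by parts twice (tabular method), an antiderivative of (2*s**2 + s) cos(5*s) is 2*s**2*sin(5*s)/5 + s*sin(5*s)/5 + 4*s*cos(5*s)/25 - 4*sin(5*s)/125 + cos(5*s)/25; evaluating from 0 to pi: ∫_{0}^{pi} (2*s**2 + s) cos(5*s) ds = (-4*pi/25 - 1/25) - (1/25) = -4*pi/25 - 2/25.
Hence a_5 = (2/pi)·(-4*pi/25 - 2/25) = 4*(-2*pi - 1)/(25*pi).

4*(-2*pi - 1)/(25*pi)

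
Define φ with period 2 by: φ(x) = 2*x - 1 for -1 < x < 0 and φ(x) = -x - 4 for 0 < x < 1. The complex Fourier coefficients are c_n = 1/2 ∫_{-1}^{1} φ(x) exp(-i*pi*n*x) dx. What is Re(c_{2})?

0

Since φ is real-valued, Re(c_{2}) = 1/2 ∫_{-1}^{1} φ(x) cos(2*pi*x) dx = a_{2}/2.
Split the integral at the breakpoints.
Integrating by parts (boundary term plus one more integral), an antiderivative of (2*x - 1) cos(2*pi*x) is x*sin(2*pi*x)/pi - sin(2*pi*x)/(2*pi) + cos(2*pi*x)/(2*pi**2); evaluating from -1 to 0: ∫_{-1}^{0} (2*x - 1) cos(2*pi*x) dx = (1/(2*pi**2)) - (1/(2*pi**2)) = 0.
Integrating by parts (boundary term plus one more integral), an antiderivative of (-x - 4) cos(2*pi*x) is -x*sin(2*pi*x)/(2*pi) - 2*sin(2*pi*x)/pi - cos(2*pi*x)/(4*pi**2); evaluating from 0 to 1: ∫_{0}^{1} (-x - 4) cos(2*pi*x) dx = (-1/(4*pi**2)) - (-1/(4*pi**2)) = 0.
So ∫_{-1}^{1} φ(x) cos(2*pi*x) dx = 0.
Hence Re(c_{2}) = (1/2)·(0) = 0.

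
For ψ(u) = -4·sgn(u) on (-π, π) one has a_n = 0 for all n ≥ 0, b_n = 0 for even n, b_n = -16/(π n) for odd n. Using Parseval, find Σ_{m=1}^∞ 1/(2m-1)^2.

Parseval: Σ b_n^2 = (1/π) ∫_{-π}^{π} ψ(u)^2 du = 32.
Only odd n contribute, with b_n^2 = 256/(π^2 n^2), so Σ_{m≥1} 1/(2m-1)^2 = π^2·(32)/256 = pi**2/8.

pi**2/8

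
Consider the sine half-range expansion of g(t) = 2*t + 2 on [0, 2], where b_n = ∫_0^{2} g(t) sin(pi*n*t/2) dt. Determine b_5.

16/(5*pi)

b_5 = ∫_0^{2} (2*t + 2) sin(5*pi*t/2) dt.
Integrating by parts (boundary term plus one more integral), an antiderivative of (2*t + 2) sin(5*pi*t/2) is -4*t*cos(5*pi*t/2)/(5*pi) + 8*sin(5*pi*t/2)/(25*pi**2) - 4*cos(5*pi*t/2)/(5*pi); evaluating from 0 to 2: ∫_{0}^{2} (2*t + 2) sin(5*pi*t/2) dt = (12/(5*pi)) - (-4/(5*pi)) = 16/(5*pi).
Hence b_5 = 16/(5*pi).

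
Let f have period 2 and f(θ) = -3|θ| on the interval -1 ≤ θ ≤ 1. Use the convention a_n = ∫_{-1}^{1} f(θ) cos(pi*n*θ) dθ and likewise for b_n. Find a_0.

a_0 = ∫_{-1}^{1} f(θ) dθ = -3.

-3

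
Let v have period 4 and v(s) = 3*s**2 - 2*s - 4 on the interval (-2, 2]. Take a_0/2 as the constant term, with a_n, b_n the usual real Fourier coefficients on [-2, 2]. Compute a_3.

-16/(3*pi**2)

a_3 = 1/2 ∫_{-2}^{2} v(s) cos(3*pi*s/2) ds.
Integrating by parts twice (tabular method), an antiderivative of (3*s**2 - 2*s - 4) cos(3*pi*s/2) is 2*s**2*sin(3*pi*s/2)/pi - 4*s*sin(3*pi*s/2)/(3*pi) + 8*s*cos(3*pi*s/2)/(3*pi**2) - 8*sin(3*pi*s/2)/(3*pi) - 16*sin(3*pi*s/2)/(9*pi**3) - 8*cos(3*pi*s/2)/(9*pi**2); evaluating from -2 to 2: ∫_{-2}^{2} (3*s**2 - 2*s - 4) cos(3*pi*s/2) ds = (-40/(9*pi**2)) - (56/(9*pi**2)) = -32/(3*pi**2).
Hence a_3 = (1/2)·(-32/(3*pi**2)) = -16/(3*pi**2).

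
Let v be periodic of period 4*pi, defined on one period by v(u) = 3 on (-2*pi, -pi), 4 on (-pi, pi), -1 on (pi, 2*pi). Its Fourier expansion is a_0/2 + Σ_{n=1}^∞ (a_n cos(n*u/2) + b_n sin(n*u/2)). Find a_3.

a_3 = (1/(2*pi)) ∫_{-2*pi}^{2*pi} v(u) cos(3*u/2) du.
Split the integral at the breakpoints.
Directly, an antiderivative of (3) cos(3*u/2) is 2*sin(3*u/2); evaluating from -2*pi to -pi: ∫_{-2*pi}^{-pi} (3) cos(3*u/2) du = (2) - (0) = 2.
Directly, an antiderivative of (4) cos(3*u/2) is 8*sin(3*u/2)/3; evaluating from -pi to pi: ∫_{-pi}^{pi} (4) cos(3*u/2) du = (-8/3) - (8/3) = -16/3.
Directly, an antiderivative of (-1) cos(3*u/2) is -2*sin(3*u/2)/3; evaluating from pi to 2*pi: ∫_{pi}^{2*pi} (-1) cos(3*u/2) du = (0) - (2/3) = -2/3.
Summing the pieces and multiplying by (1/(2*pi)) gives a_3 = -2/pi.

-2/pi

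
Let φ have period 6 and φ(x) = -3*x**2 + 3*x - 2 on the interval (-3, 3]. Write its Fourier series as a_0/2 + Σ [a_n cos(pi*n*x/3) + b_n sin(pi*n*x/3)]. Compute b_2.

b_2 = 1/3 ∫_{-3}^{3} φ(x) sin(2*pi*x/3) dx.
Integrating by parts twice (tabular method), an antiderivative of (-3*x**2 + 3*x - 2) sin(2*pi*x/3) is 9*x**2*cos(2*pi*x/3)/(2*pi) - 27*x*sin(2*pi*x/3)/(2*pi**2) - 9*x*cos(2*pi*x/3)/(2*pi) + 27*sin(2*pi*x/3)/(4*pi**2) - 81*cos(2*pi*x/3)/(4*pi**3) + 3*cos(2*pi*x/3)/pi; evaluating from -3 to 3: ∫_{-3}^{3} (-3*x**2 + 3*x - 2) sin(2*pi*x/3) dx = (-81/(4*pi**3) + 30/pi) - (-81/(4*pi**3) + 57/pi) = -27/pi.
Hence b_2 = (1/3)·(-27/pi) = -9/pi.

-9/pi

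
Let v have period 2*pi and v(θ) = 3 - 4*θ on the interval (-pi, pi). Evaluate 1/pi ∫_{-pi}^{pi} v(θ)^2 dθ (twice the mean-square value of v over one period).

1/pi ∫_{-pi}^{pi} v(θ)^2 dθ = 1/pi · (18*pi + 32*pi**3/3) = 18 + 32*pi**2/3.

18 + 32*pi**2/3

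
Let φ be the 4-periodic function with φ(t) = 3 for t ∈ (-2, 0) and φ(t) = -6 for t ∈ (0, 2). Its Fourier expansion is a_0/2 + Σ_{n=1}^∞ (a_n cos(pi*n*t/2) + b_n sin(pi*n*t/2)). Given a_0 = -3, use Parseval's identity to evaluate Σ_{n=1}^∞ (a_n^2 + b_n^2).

81/2

Parseval: a_0^2/2 + Σ_{n≥1} (a_n^2+b_n^2) = 1/2 ∫_{-2}^{2} φ(t)^2 dt = 45.
Subtract a_0^2/2 = 9/2: Σ (a_n^2+b_n^2) = 81/2.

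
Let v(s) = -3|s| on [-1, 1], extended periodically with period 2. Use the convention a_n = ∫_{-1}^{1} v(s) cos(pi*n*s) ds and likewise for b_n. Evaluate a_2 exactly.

a_2 = ∫_{-1}^{1} v(s) cos(2*pi*s) ds.
v is even and cos(2*pi*s) is even, so the integrand is even and a_2 = 2 ∫_0^{1} v(s) cos(2*pi*s) ds.
Integrating by parts (boundary term plus one more integral), an antiderivative of (-3*s) cos(2*pi*s) is -3*s*sin(2*pi*s)/(2*pi) - 3*cos(2*pi*s)/(4*pi**2); evaluating from 0 to 1: ∫_{0}^{1} (-3*s) cos(2*pi*s) ds = (-3/(4*pi**2)) - (-3/(4*pi**2)) = 0.
Hence a_2 = 2·(0) = 0.

0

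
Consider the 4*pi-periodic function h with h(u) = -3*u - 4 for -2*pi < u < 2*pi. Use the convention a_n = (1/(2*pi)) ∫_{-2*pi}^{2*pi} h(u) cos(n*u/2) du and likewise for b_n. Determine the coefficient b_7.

b_7 = (1/(2*pi)) ∫_{-2*pi}^{2*pi} h(u) sin(7*u/2) du.
Integrating by parts (boundary term plus one more integral), an antiderivative of (-3*u - 4) sin(7*u/2) is 6*u*cos(7*u/2)/7 - 12*sin(7*u/2)/49 + 8*cos(7*u/2)/7; evaluating from -2*pi to 2*pi: ∫_{-2*pi}^{2*pi} (-3*u - 4) sin(7*u/2) du = (-12*pi/7 - 8/7) - (-8/7 + 12*pi/7) = -24*pi/7.
Hence b_7 = (1/(2*pi))·(-24*pi/7) = -12/7.

-12/7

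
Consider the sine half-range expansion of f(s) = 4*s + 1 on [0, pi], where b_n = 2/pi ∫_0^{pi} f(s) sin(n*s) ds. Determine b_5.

4*(1 + 2*pi)/(5*pi)

b_5 = 2/pi ∫_0^{pi} (4*s + 1) sin(5*s) ds.
Integrating by parts (boundary term plus one more integral), an antiderivative of (4*s + 1) sin(5*s) is -4*s*cos(5*s)/5 + 4*sin(5*s)/25 - cos(5*s)/5; evaluating from 0 to pi: ∫_{0}^{pi} (4*s + 1) sin(5*s) ds = (1/5 + 4*pi/5) - (-1/5) = 2/5 + 4*pi/5.
Hence b_5 = (2/pi)·(2/5 + 4*pi/5) = 4*(1 + 2*pi)/(5*pi).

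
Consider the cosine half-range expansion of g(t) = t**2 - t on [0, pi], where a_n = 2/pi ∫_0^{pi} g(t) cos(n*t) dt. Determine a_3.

4*(1 - pi)/(9*pi)

a_3 = 2/pi ∫_0^{pi} (t**2 - t) cos(3*t) dt.
Integrating by parts twice (tabular method), an antiderivative of (t**2 - t) cos(3*t) is t**2*sin(3*t)/3 - t*sin(3*t)/3 + 2*t*cos(3*t)/9 - 2*sin(3*t)/27 - cos(3*t)/9; evaluating from 0 to pi: ∫_{0}^{pi} (t**2 - t) cos(3*t) dt = (1/9 - 2*pi/9) - (-1/9) = 2/9 - 2*pi/9.
Hence a_3 = (2/pi)·(2/9 - 2*pi/9) = 4*(1 - pi)/(9*pi).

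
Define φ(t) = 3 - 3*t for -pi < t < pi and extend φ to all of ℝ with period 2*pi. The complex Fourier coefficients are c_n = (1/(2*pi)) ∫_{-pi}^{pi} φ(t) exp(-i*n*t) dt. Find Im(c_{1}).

3

Since φ is real-valued, Im(c_{1}) = -(1/(2*pi)) ∫_{-pi}^{pi} φ(t) sin(t) dt = -b_{1}/2.
Integrating by parts (boundary term plus one more integral), an antiderivative of (3 - 3*t) sin(t) is 3*t*cos(t) - 3*sin(t) - 3*cos(t); evaluating from -pi to pi: ∫_{-pi}^{pi} (3 - 3*t) sin(t) dt = (3 - 3*pi) - (3 + 3*pi) = -6*pi.
Hence Im(c_{1}) = (-1/(2*pi))·(-6*pi) = 3.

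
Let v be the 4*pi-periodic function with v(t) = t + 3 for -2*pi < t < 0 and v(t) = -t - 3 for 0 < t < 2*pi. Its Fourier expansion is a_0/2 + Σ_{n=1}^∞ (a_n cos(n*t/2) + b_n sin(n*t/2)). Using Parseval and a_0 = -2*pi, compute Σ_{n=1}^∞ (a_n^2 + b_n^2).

2*pi**2/3 + 18

Parseval: a_0^2/2 + Σ_{n≥1} (a_n^2+b_n^2) = (1/(2*pi)) ∫_{-2*pi}^{2*pi} v(t)^2 dt = 18 + 8*pi**2/3.
Subtract a_0^2/2 = 2*pi**2: Σ (a_n^2+b_n^2) = 2*pi**2/3 + 18.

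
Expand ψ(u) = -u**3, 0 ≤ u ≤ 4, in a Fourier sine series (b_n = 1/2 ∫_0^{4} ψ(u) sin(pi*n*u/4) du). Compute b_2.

-96/pi**3 + 64/pi

b_2 = 1/2 ∫_0^{4} (-u**3) sin(pi*u/2) du.
Integrating by parts three times (tabular method), an antiderivative of (-u**3) sin(pi*u/2) is 2*u**3*cos(pi*u/2)/pi - 12*u**2*sin(pi*u/2)/pi**2 - 48*u*cos(pi*u/2)/pi**3 + 96*sin(pi*u/2)/pi**4; evaluating from 0 to 4: ∫_{0}^{4} (-u**3) sin(pi*u/2) du = (-192/pi**3 + 128/pi) - (0) = -192/pi**3 + 128/pi.
Hence b_2 = (1/2)·(-192/pi**3 + 128/pi) = -96/pi**3 + 64/pi.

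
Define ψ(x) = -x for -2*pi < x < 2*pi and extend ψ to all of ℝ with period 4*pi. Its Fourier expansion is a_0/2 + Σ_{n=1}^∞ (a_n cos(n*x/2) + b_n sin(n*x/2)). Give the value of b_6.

2/3

b_6 = (1/(2*pi)) ∫_{-2*pi}^{2*pi} ψ(x) sin(3*x) dx.
ψ is odd and sin(3*x) is odd, so the integrand is even and b_6 = 1/pi ∫_0^{2*pi} ψ(x) sin(3*x) dx.
Integrating by parts (boundary term plus one more integral), an antiderivative of (-x) sin(3*x) is x*cos(3*x)/3 - sin(3*x)/9; evaluating from 0 to 2*pi: ∫_{0}^{2*pi} (-x) sin(3*x) dx = (2*pi/3) - (0) = 2*pi/3.
Hence b_6 = (1/pi)·(2*pi/3) = 2/3.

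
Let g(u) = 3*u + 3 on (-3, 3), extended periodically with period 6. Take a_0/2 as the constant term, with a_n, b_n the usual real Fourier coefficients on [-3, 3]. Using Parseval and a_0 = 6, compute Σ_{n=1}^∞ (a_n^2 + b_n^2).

Parseval: a_0^2/2 + Σ_{n≥1} (a_n^2+b_n^2) = 1/3 ∫_{-3}^{3} g(u)^2 du = 72.
Subtract a_0^2/2 = 18: Σ (a_n^2+b_n^2) = 54.

54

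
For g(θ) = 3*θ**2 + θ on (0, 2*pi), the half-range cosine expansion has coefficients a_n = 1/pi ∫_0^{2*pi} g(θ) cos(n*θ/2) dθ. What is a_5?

8*(-6*pi - 1)/(25*pi)

a_5 = 1/pi ∫_0^{2*pi} (3*θ**2 + θ) cos(5*θ/2) dθ.
Integrating by parts twice (tabular method), an antiderivative of (3*θ**2 + θ) cos(5*θ/2) is 6*θ**2*sin(5*θ/2)/5 + 2*θ*sin(5*θ/2)/5 + 24*θ*cos(5*θ/2)/25 - 48*sin(5*θ/2)/125 + 4*cos(5*θ/2)/25; evaluating from 0 to 2*pi: ∫_{0}^{2*pi} (3*θ**2 + θ) cos(5*θ/2) dθ = (-48*pi/25 - 4/25) - (4/25) = -48*pi/25 - 8/25.
Hence a_5 = (1/pi)·(-48*pi/25 - 8/25) = 8*(-6*pi - 1)/(25*pi).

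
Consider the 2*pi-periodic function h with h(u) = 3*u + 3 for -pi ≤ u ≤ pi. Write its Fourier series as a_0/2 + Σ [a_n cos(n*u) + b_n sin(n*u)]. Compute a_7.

a_7 = 1/pi ∫_{-pi}^{pi} h(u) cos(7*u) du.
Integrating by parts (boundary term plus one more integral), an antiderivative of (3*u + 3) cos(7*u) is 3*u*sin(7*u)/7 + 3*sin(7*u)/7 + 3*cos(7*u)/49; evaluating from -pi to pi: ∫_{-pi}^{pi} (3*u + 3) cos(7*u) du = (-3/49) - (-3/49) = 0.
Hence a_7 = (1/pi)·(0) = 0.

0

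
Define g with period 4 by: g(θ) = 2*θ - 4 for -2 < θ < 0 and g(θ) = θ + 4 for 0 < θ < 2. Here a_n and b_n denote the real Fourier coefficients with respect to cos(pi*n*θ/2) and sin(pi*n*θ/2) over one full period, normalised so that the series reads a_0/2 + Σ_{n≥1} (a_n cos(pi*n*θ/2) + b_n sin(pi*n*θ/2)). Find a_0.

a_0 = 1/2 ∫_{-2}^{2} g(θ) dθ = 1/2 · (-2) = -1.

-1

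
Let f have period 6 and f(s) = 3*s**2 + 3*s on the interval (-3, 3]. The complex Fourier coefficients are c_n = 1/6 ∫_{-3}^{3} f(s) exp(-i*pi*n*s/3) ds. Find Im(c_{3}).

-3/pi

Since f is real-valued, Im(c_{3}) = -1/6 ∫_{-3}^{3} f(s) sin(pi*s) ds = -b_{3}/2.
Integrating by parts twice (tabular method), an antiderivative of (3*s**2 + 3*s) sin(pi*s) is -3*s**2*cos(pi*s)/pi + 6*s*sin(pi*s)/pi**2 - 3*s*cos(pi*s)/pi + 3*sin(pi*s)/pi**2 + 6*cos(pi*s)/pi**3; evaluating from -3 to 3: ∫_{-3}^{3} (3*s**2 + 3*s) sin(pi*s) ds = (-6/pi**3 + 36/pi) - (-6/pi**3 + 18/pi) = 18/pi.
Hence Im(c_{3}) = (-1/6)·(18/pi) = -3/pi.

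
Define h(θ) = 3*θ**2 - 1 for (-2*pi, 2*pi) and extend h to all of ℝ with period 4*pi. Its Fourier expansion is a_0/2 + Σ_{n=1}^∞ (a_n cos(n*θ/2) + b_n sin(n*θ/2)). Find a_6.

4/3

a_6 = (1/(2*pi)) ∫_{-2*pi}^{2*pi} h(θ) cos(3*θ) dθ.
h is even and cos(3*θ) is even, so the integrand is even and a_6 = 1/pi ∫_0^{2*pi} h(θ) cos(3*θ) dθ.
Integrating by parts twice (tabular method), an antiderivative of (3*θ**2 - 1) cos(3*θ) is θ**2*sin(3*θ) + 2*θ*cos(3*θ)/3 - 5*sin(3*θ)/9; evaluating from 0 to 2*pi: ∫_{0}^{2*pi} (3*θ**2 - 1) cos(3*θ) dθ = (4*pi/3) - (0) = 4*pi/3.
Hence a_6 = (1/pi)·(4*pi/3) = 4/3.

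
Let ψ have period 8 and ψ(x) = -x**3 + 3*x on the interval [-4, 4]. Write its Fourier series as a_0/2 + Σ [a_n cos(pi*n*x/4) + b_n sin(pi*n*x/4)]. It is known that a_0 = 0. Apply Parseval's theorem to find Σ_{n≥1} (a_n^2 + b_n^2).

22816/35

Parseval: a_0^2/2 + Σ_{n≥1} (a_n^2+b_n^2) = 1/4 ∫_{-4}^{4} ψ(x)^2 dx = 22816/35.
Subtract a_0^2/2 = 0: Σ (a_n^2+b_n^2) = 22816/35.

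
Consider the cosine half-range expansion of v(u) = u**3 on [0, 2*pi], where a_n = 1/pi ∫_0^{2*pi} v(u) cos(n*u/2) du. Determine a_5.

48*(4 - 25*pi**2)/(625*pi)

a_5 = 1/pi ∫_0^{2*pi} (u**3) cos(5*u/2) du.
Integrating by parts three times (tabular method), an antiderivative of (u**3) cos(5*u/2) is 2*u**3*sin(5*u/2)/5 + 12*u**2*cos(5*u/2)/25 - 48*u*sin(5*u/2)/125 - 96*cos(5*u/2)/625; evaluating from 0 to 2*pi: ∫_{0}^{2*pi} (u**3) cos(5*u/2) du = (96/625 - 48*pi**2/25) - (-96/625) = 192/625 - 48*pi**2/25.
Hence a_5 = (1/pi)·(192/625 - 48*pi**2/25) = 48*(4 - 25*pi**2)/(625*pi).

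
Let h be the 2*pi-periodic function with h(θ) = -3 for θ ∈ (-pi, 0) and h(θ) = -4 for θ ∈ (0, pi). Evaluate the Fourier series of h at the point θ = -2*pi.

-7/2

θ = -2*pi differs from θ = 0 by -1 full period(s), and the series is 2*pi-periodic.
At θ = 0 the one-sided limits are h(0^-) = -3 and h(0^+) = -4.
By Dirichlet's theorem the series converges to their average, [(-3) + (-4)]/2 = -7/2.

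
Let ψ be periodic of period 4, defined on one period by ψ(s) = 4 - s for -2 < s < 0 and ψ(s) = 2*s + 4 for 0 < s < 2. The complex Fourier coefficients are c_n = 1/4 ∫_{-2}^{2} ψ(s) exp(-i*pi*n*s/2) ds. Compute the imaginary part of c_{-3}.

1/(3*pi)

Since ψ is real-valued, Im(c_{-3}) = -1/4 ∫_{-2}^{2} ψ(s) sin(-3*pi*s/2) ds = b_{3}/2.
Split the integral at the breakpoints.
Integrating by parts (boundary term plus one more integral), an antiderivative of (4 - s) sin(-3*pi*s/2) is -2*s*cos(3*pi*s/2)/(3*pi) + 4*sin(3*pi*s/2)/(9*pi**2) + 8*cos(3*pi*s/2)/(3*pi); evaluating from -2 to 0: ∫_{-2}^{0} (4 - s) sin(-3*pi*s/2) ds = (8/(3*pi)) - (-4/pi) = 20/(3*pi).
Integrating by parts (boundary term plus one more integral), an antiderivative of (2*s + 4) sin(-3*pi*s/2) is 4*s*cos(3*pi*s/2)/(3*pi) - 8*sin(3*pi*s/2)/(9*pi**2) + 8*cos(3*pi*s/2)/(3*pi); evaluating from 0 to 2: ∫_{0}^{2} (2*s + 4) sin(-3*pi*s/2) ds = (-16/(3*pi)) - (8/(3*pi)) = -8/pi.
So ∫_{-2}^{2} ψ(s) sin(-3*pi*s/2) ds = -4/(3*pi).
Hence Im(c_{-3}) = (-1/4)·(-4/(3*pi)) = 1/(3*pi).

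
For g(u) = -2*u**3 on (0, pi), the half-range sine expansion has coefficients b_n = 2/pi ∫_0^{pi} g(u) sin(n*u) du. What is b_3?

b_3 = 2/pi ∫_0^{pi} (-2*u**3) sin(3*u) du.
Integrating by parts three times (tabular method), an antiderivative of (-2*u**3) sin(3*u) is 2*u**3*cos(3*u)/3 - 2*u**2*sin(3*u)/3 - 4*u*cos(3*u)/9 + 4*sin(3*u)/27; evaluating from 0 to pi: ∫_{0}^{pi} (-2*u**3) sin(3*u) du = (2*pi*(2 - 3*pi**2)/9) - (0) = 2*pi*(2 - 3*pi**2)/9.
Hence b_3 = (2/pi)·(2*pi*(2 - 3*pi**2)/9) = 8/9 - 4*pi**2/3.

8/9 - 4*pi**2/3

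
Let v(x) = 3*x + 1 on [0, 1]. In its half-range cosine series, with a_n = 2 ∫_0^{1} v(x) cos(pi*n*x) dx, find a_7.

-12/(49*pi**2)

a_7 = 2 ∫_0^{1} (3*x + 1) cos(7*pi*x) dx.
Integrating by parts (boundary term plus one more integral), an antiderivative of (3*x + 1) cos(7*pi*x) is 3*x*sin(7*pi*x)/(7*pi) + sin(7*pi*x)/(7*pi) + 3*cos(7*pi*x)/(49*pi**2); evaluating from 0 to 1: ∫_{0}^{1} (3*x + 1) cos(7*pi*x) dx = (-3/(49*pi**2)) - (3/(49*pi**2)) = -6/(49*pi**2).
Hence a_7 = 2·(-6/(49*pi**2)) = -12/(49*pi**2).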